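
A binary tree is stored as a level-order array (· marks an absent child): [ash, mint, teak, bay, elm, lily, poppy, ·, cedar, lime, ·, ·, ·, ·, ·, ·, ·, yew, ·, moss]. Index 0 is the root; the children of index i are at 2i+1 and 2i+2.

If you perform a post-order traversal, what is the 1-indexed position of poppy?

9

Post-order visits the left subtree, then the right subtree, then the node.
At ash: go left to mint.
  At mint: go left to bay.
    At bay: no left child.
    At bay: go right to cedar.
      At cedar: go left to yew.
        yew is a leaf — visit yew.
      At cedar: no right child.
      Visit cedar.
    Visit bay.
  At mint: go right to elm.
    At elm: go left to lime.
      At lime: go left to moss.
        moss is a leaf — visit moss.
      At lime: no right child.
      Visit lime.
    At elm: no right child.
    Visit elm.
  Visit mint.
At ash: go right to teak.
  At teak: go left to lily.
    lily is a leaf — visit lily.
  At teak: go right to poppy.
    poppy is a leaf — visit poppy.
  Visit teak.
Visit ash.
Full post-order sequence: yew, cedar, bay, moss, lime, elm, mint, lily, poppy, teak, ash.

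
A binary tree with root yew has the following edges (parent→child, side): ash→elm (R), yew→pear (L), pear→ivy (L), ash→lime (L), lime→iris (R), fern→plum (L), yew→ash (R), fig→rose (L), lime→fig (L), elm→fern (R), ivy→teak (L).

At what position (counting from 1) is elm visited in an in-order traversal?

10

In-order visits the left subtree, then the node, then the right subtree.
At yew: go left to pear.
  At pear: go left to ivy.
    At ivy: go left to teak.
      teak is a leaf — visit teak.
    Visit ivy.
    At ivy: no right child.
  Visit pear.
  At pear: no right child.
Visit yew.
At yew: go right to ash.
  At ash: go left to lime.
    At lime: go left to fig.
      At fig: go left to rose.
        rose is a leaf — visit rose.
      Visit fig.
      At fig: no right child.
    Visit lime.
    At lime: go right to iris.
      iris is a leaf — visit iris.
  Visit ash.
  At ash: go right to elm.
    At elm: no left child.
    Visit elm.
    At elm: go right to fern.
      At fern: go left to plum.
        plum is a leaf — visit plum.
      Visit fern.
      At fern: no right child.
Full in-order sequence: teak, ivy, pear, yew, rose, fig, lime, iris, ash, elm, plum, fern.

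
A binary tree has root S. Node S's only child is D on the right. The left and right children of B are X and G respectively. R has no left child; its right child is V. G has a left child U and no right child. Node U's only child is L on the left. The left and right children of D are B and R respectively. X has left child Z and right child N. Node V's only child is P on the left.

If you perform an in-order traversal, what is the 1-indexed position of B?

5

In-order visits the left subtree, then the node, then the right subtree.
At S: no left child.
Visit S.
At S: go right to D.
  At D: go left to B.
    At B: go left to X.
      At X: go left to Z.
        Z is a leaf — visit Z.
      Visit X.
      At X: go right to N.
        N is a leaf — visit N.
    Visit B.
    At B: go right to G.
      At G: go left to U.
        At U: go left to L.
          L is a leaf — visit L.
        Visit U.
        At U: no right child.
      Visit G.
      At G: no right child.
  Visit D.
  At D: go right to R.
    At R: no left child.
    Visit R.
    At R: go right to V.
      At V: go left to P.
        P is a leaf — visit P.
      Visit V.
      At V: no right child.
Full in-order sequence: S, Z, X, N, B, L, U, G, D, R, P, V.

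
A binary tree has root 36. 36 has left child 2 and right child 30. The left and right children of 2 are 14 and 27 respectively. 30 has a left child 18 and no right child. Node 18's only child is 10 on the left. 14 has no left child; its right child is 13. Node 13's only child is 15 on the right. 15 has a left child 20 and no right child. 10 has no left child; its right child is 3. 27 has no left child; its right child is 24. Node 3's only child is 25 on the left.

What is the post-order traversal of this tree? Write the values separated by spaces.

20 15 13 14 24 27 2 25 3 10 18 30 36

Post-order visits the left subtree, then the right subtree, then the node.
At 36: go left to 2.
  At 2: go left to 14.
    At 14: no left child.
    At 14: go right to 13.
      At 13: no left child.
      At 13: go right to 15.
        At 15: go left to 20.
          20 is a leaf — visit 20.
        At 15: no right child.
        Visit 15.
      Visit 13.
    Visit 14.
  At 2: go right to 27.
    At 27: no left child.
    At 27: go right to 24.
      24 is a leaf — visit 24.
    Visit 27.
  Visit 2.
At 36: go right to 30.
  At 30: go left to 18.
    At 18: go left to 10.
      At 10: no left child.
      At 10: go right to 3.
        At 3: go left to 25.
          25 is a leaf — visit 25.
        At 3: no right child.
        Visit 3.
      Visit 10.
    At 18: no right child.
    Visit 18.
  At 30: no right child.
  Visit 30.
Visit 36.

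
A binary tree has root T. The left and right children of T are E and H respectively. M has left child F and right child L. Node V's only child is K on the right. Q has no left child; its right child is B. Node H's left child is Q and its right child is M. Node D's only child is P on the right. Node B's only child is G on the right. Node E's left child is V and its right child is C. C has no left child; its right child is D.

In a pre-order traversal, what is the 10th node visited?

B

Pre-order visits the node, then its left subtree, then its right subtree.
Visit T.
At T: go left to E.
  Visit E.
  At E: go left to V.
    Visit V.
    At V: no left child.
    At V: go right to K.
      K is a leaf — visit K.
  At E: go right to C.
    Visit C.
    At C: no left child.
    At C: go right to D.
      Visit D.
      At D: no left child.
      At D: go right to P.
        P is a leaf — visit P.
At T: go right to H.
  Visit H.
  At H: go left to Q.
    Visit Q.
    At Q: no left child.
    At Q: go right to B.
      Visit B.
      At B: no left child.
      At B: go right to G.
        G is a leaf — visit G.
  At H: go right to M.
    Visit M.
    At M: go left to F.
      F is a leaf — visit F.
    At M: go right to L.
      L is a leaf — visit L.
Full pre-order sequence: T, E, V, K, C, D, P, H, Q, B, G, M, F, L.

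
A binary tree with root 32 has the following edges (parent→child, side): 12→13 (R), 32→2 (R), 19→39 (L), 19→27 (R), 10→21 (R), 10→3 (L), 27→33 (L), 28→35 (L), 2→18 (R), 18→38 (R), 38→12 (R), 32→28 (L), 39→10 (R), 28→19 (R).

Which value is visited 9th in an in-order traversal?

27

In-order visits the left subtree, then the node, then the right subtree.
At 32: go left to 28.
  At 28: go left to 35.
    35 is a leaf — visit 35.
  Visit 28.
  At 28: go right to 19.
    At 19: go left to 39.
      At 39: no left child.
      Visit 39.
      At 39: go right to 10.
        At 10: go left to 3.
          3 is a leaf — visit 3.
        Visit 10.
        At 10: go right to 21.
          21 is a leaf — visit 21.
    Visit 19.
    At 19: go right to 27.
      At 27: go left to 33.
        33 is a leaf — visit 33.
      Visit 27.
      At 27: no right child.
Visit 32.
At 32: go right to 2.
  At 2: no left child.
  Visit 2.
  At 2: go right to 18.
    At 18: no left child.
    Visit 18.
    At 18: go right to 38.
      At 38: no left child.
      Visit 38.
      At 38: go right to 12.
        At 12: no left child.
        Visit 12.
        At 12: go right to 13.
          13 is a leaf — visit 13.
Full in-order sequence: 35, 28, 39, 3, 10, 21, 19, 33, 27, 32, 2, 18, 38, 12, 13.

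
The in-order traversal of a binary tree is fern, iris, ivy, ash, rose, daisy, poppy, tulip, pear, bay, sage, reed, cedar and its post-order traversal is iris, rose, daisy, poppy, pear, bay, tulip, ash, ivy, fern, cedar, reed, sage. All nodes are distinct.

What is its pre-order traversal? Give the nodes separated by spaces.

The last element of post-order is the root; it splits in-order into left and right subtrees.
Root sage: left subtree has 10 nodes {fern, iris, ivy, ash, rose, daisy, poppy, tulip, pear, bay}, right has 2 {reed, cedar}.
  Root fern: left subtree has 0 nodes { }, right has 9 {iris, ivy, ash, rose, daisy, poppy, tulip, pear, bay}.
    Root ivy: left subtree has 1 node {iris}, right has 7 {ash, rose, daisy, poppy, tulip, pear, bay}.
      Root ash: left subtree has 0 nodes { }, right has 6 {rose, daisy, poppy, tulip, pear, bay}.
        Root tulip: left subtree has 3 nodes {rose, daisy, poppy}, right has 2 {pear, bay}.
          Root poppy: left subtree has 2 nodes {rose, daisy}, right has 0 { }.
            Root daisy: left subtree has 1 node {rose}, right has 0 { }.
          Root bay: left subtree has 1 node {pear}, right has 0 { }.
  Root reed: left subtree has 0 nodes { }, right has 1 {cedar}.

sage fern ivy iris ash tulip poppy daisy rose bay pear reed cedar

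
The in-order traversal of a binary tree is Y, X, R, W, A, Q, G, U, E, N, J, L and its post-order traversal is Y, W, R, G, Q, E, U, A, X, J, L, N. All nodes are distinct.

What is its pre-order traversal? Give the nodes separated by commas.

N, X, Y, A, R, W, U, Q, G, E, L, J

The last element of post-order is the root; it splits in-order into left and right subtrees.
Root N: left subtree has 9 nodes {Y, X, R, W, A, Q, G, U, E}, right has 2 {J, L}.
  Root X: left subtree has 1 node {Y}, right has 7 {R, W, A, Q, G, U, E}.
    Root A: left subtree has 2 nodes {R, W}, right has 4 {Q, G, U, E}.
      Root R: left subtree has 0 nodes { }, right has 1 {W}.
      Root U: left subtree has 2 nodes {Q, G}, right has 1 {E}.
        Root Q: left subtree has 0 nodes { }, right has 1 {G}.
  Root L: left subtree has 1 node {J}, right has 0 { }.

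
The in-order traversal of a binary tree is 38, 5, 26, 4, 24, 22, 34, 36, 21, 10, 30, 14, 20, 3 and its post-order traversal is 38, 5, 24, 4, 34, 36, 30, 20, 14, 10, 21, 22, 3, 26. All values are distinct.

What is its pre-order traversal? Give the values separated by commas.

26, 5, 38, 3, 22, 4, 24, 21, 36, 34, 10, 14, 30, 20

The last element of post-order is the root; it splits in-order into left and right subtrees.
Root 26: left subtree has 2 nodes {38, 5}, right has 11 {4, 24, 22, 34, 36, 21, 10, 30, 14, 20, 3}.
  Root 5: left subtree has 1 node {38}, right has 0 { }.
  Root 3: left subtree has 10 nodes {4, 24, 22, 34, 36, 21, 10, 30, 14, 20}, right has 0 { }.
    Root 22: left subtree has 2 nodes {4, 24}, right has 7 {34, 36, 21, 10, 30, 14, 20}.
      Root 4: left subtree has 0 nodes { }, right has 1 {24}.
      Root 21: left subtree has 2 nodes {34, 36}, right has 4 {10, 30, 14, 20}.
        Root 36: left subtree has 1 node {34}, right has 0 { }.
        Root 10: left subtree has 0 nodes { }, right has 3 {30, 14, 20}.
          Root 14: left subtree has 1 node {30}, right has 1 {20}.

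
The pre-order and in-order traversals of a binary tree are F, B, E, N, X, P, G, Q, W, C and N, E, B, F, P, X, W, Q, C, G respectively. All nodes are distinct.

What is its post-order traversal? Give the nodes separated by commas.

The first element of pre-order is the root; it splits in-order into left and right subtrees.
Root F: left subtree has 3 nodes {N, E, B}, right has 6 {P, X, W, Q, C, G}.
  Root B: left subtree has 2 nodes {N, E}, right has 0 { }.
    Root E: left subtree has 1 node {N}, right has 0 { }.
  Root X: left subtree has 1 node {P}, right has 4 {W, Q, C, G}.
    Root G: left subtree has 3 nodes {W, Q, C}, right has 0 { }.
      Root Q: left subtree has 1 node {W}, right has 1 {C}.

N, E, B, P, W, C, Q, G, X, F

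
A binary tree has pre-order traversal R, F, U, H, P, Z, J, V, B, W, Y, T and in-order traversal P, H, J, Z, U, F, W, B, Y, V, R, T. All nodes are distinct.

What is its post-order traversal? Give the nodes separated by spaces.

P J Z H U W Y B V F T R

The first element of pre-order is the root; it splits in-order into left and right subtrees.
Root R: left subtree has 10 nodes {P, H, J, Z, U, F, W, B, Y, V}, right has 1 {T}.
  Root F: left subtree has 5 nodes {P, H, J, Z, U}, right has 4 {W, B, Y, V}.
    Root U: left subtree has 4 nodes {P, H, J, Z}, right has 0 { }.
      Root H: left subtree has 1 node {P}, right has 2 {J, Z}.
        Root Z: left subtree has 1 node {J}, right has 0 { }.
    Root V: left subtree has 3 nodes {W, B, Y}, right has 0 { }.
      Root B: left subtree has 1 node {W}, right has 1 {Y}.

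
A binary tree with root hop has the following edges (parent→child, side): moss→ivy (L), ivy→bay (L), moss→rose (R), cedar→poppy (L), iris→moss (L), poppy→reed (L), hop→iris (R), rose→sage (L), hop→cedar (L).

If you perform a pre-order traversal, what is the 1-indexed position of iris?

Pre-order visits the node, then its left subtree, then its right subtree.
Visit hop.
At hop: go left to cedar.
  Visit cedar.
  At cedar: go left to poppy.
    Visit poppy.
    At poppy: go left to reed.
      reed is a leaf — visit reed.
    At poppy: no right child.
  At cedar: no right child.
At hop: go right to iris.
  Visit iris.
  At iris: go left to moss.
    Visit moss.
    At moss: go left to ivy.
      Visit ivy.
      At ivy: go left to bay.
        bay is a leaf — visit bay.
      At ivy: no right child.
    At moss: go right to rose.
      Visit rose.
      At rose: go left to sage.
        sage is a leaf — visit sage.
      At rose: no right child.
  At iris: no right child.
Full pre-order sequence: hop, cedar, poppy, reed, iris, moss, ivy, bay, rose, sage.

5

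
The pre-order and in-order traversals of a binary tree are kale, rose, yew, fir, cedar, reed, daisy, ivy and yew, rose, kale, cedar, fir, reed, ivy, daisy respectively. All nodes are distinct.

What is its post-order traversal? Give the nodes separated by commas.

The first element of pre-order is the root; it splits in-order into left and right subtrees.
Root kale: left subtree has 2 nodes {yew, rose}, right has 5 {cedar, fir, reed, ivy, daisy}.
  Root rose: left subtree has 1 node {yew}, right has 0 { }.
  Root fir: left subtree has 1 node {cedar}, right has 3 {reed, ivy, daisy}.
    Root reed: left subtree has 0 nodes { }, right has 2 {ivy, daisy}.
      Root daisy: left subtree has 1 node {ivy}, right has 0 { }.

yew, rose, cedar, ivy, daisy, reed, fir, kale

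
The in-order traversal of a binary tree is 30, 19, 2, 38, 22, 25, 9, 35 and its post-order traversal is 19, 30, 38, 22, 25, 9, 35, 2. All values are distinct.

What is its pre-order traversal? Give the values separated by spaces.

2 30 19 35 9 25 22 38

The last element of post-order is the root; it splits in-order into left and right subtrees.
Root 2: left subtree has 2 nodes {30, 19}, right has 5 {38, 22, 25, 9, 35}.
  Root 30: left subtree has 0 nodes { }, right has 1 {19}.
  Root 35: left subtree has 4 nodes {38, 22, 25, 9}, right has 0 { }.
    Root 9: left subtree has 3 nodes {38, 22, 25}, right has 0 { }.
      Root 25: left subtree has 2 nodes {38, 22}, right has 0 { }.
        Root 22: left subtree has 1 node {38}, right has 0 { }.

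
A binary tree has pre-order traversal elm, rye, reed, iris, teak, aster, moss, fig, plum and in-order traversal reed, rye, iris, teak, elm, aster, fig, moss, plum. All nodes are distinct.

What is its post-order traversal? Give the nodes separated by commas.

reed, teak, iris, rye, fig, plum, moss, aster, elm

The first element of pre-order is the root; it splits in-order into left and right subtrees.
Root elm: left subtree has 4 nodes {reed, rye, iris, teak}, right has 4 {aster, fig, moss, plum}.
  Root rye: left subtree has 1 node {reed}, right has 2 {iris, teak}.
    Root iris: left subtree has 0 nodes { }, right has 1 {teak}.
  Root aster: left subtree has 0 nodes { }, right has 3 {fig, moss, plum}.
    Root moss: left subtree has 1 node {fig}, right has 1 {plum}.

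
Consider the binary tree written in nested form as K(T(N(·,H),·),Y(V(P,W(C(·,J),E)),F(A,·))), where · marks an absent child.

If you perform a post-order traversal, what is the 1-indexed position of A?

Post-order visits the left subtree, then the right subtree, then the node.
At K: go left to T.
  At T: go left to N.
    At N: no left child.
    At N: go right to H.
      H is a leaf — visit H.
    Visit N.
  At T: no right child.
  Visit T.
At K: go right to Y.
  At Y: go left to V.
    At V: go left to P.
      P is a leaf — visit P.
    At V: go right to W.
      At W: go left to C.
        At C: no left child.
        At C: go right to J.
          J is a leaf — visit J.
        Visit C.
      At W: go right to E.
        E is a leaf — visit E.
      Visit W.
    Visit V.
  At Y: go right to F.
    At F: go left to A.
      A is a leaf — visit A.
    At F: no right child.
    Visit F.
  Visit Y.
Visit K.
Full post-order sequence: H, N, T, P, J, C, E, W, V, A, F, Y, K.

10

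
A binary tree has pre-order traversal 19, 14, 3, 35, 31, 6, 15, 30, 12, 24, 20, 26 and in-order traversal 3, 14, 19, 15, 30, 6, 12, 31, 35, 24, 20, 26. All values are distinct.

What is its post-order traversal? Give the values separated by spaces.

3 14 30 15 12 6 31 26 20 24 35 19

The first element of pre-order is the root; it splits in-order into left and right subtrees.
Root 19: left subtree has 2 nodes {3, 14}, right has 9 {15, 30, 6, 12, 31, 35, 24, 20, 26}.
  Root 14: left subtree has 1 node {3}, right has 0 { }.
  Root 35: left subtree has 5 nodes {15, 30, 6, 12, 31}, right has 3 {24, 20, 26}.
    Root 31: left subtree has 4 nodes {15, 30, 6, 12}, right has 0 { }.
      Root 6: left subtree has 2 nodes {15, 30}, right has 1 {12}.
        Root 15: left subtree has 0 nodes { }, right has 1 {30}.
    Root 24: left subtree has 0 nodes { }, right has 2 {20, 26}.
      Root 20: left subtree has 0 nodes { }, right has 1 {26}.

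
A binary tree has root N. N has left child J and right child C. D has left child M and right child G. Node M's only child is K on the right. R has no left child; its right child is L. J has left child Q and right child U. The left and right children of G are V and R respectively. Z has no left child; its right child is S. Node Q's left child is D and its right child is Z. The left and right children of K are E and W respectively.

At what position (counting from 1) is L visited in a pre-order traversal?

12

Pre-order visits the node, then its left subtree, then its right subtree.
Visit N.
At N: go left to J.
  Visit J.
  At J: go left to Q.
    Visit Q.
    At Q: go left to D.
      Visit D.
      At D: go left to M.
        Visit M.
        At M: no left child.
        At M: go right to K.
          Visit K.
          At K: go left to E.
            E is a leaf — visit E.
          At K: go right to W.
            W is a leaf — visit W.
      At D: go right to G.
        Visit G.
        At G: go left to V.
          V is a leaf — visit V.
        At G: go right to R.
          Visit R.
          At R: no left child.
          At R: go right to L.
            L is a leaf — visit L.
    At Q: go right to Z.
      Visit Z.
      At Z: no left child.
      At Z: go right to S.
        S is a leaf — visit S.
  At J: go right to U.
    U is a leaf — visit U.
At N: go right to C.
  C is a leaf — visit C.
Full pre-order sequence: N, J, Q, D, M, K, E, W, G, V, R, L, Z, S, U, C.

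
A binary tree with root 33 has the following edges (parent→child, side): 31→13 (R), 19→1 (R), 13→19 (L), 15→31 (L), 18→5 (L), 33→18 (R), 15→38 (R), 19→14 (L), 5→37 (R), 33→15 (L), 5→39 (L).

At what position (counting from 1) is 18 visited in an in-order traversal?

In-order visits the left subtree, then the node, then the right subtree.
At 33: go left to 15.
  At 15: go left to 31.
    At 31: no left child.
    Visit 31.
    At 31: go right to 13.
      At 13: go left to 19.
        At 19: go left to 14.
          14 is a leaf — visit 14.
        Visit 19.
        At 19: go right to 1.
          1 is a leaf — visit 1.
      Visit 13.
      At 13: no right child.
  Visit 15.
  At 15: go right to 38.
    38 is a leaf — visit 38.
Visit 33.
At 33: go right to 18.
  At 18: go left to 5.
    At 5: go left to 39.
      39 is a leaf — visit 39.
    Visit 5.
    At 5: go right to 37.
      37 is a leaf — visit 37.
  Visit 18.
  At 18: no right child.
Full in-order sequence: 31, 14, 19, 1, 13, 15, 38, 33, 39, 5, 37, 18.

12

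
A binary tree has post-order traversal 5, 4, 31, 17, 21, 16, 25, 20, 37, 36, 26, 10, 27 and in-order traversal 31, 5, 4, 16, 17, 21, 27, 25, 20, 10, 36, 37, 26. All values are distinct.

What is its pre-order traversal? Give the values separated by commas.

The last element of post-order is the root; it splits in-order into left and right subtrees.
Root 27: left subtree has 6 nodes {31, 5, 4, 16, 17, 21}, right has 6 {25, 20, 10, 36, 37, 26}.
  Root 16: left subtree has 3 nodes {31, 5, 4}, right has 2 {17, 21}.
    Root 31: left subtree has 0 nodes { }, right has 2 {5, 4}.
      Root 4: left subtree has 1 node {5}, right has 0 { }.
    Root 21: left subtree has 1 node {17}, right has 0 { }.
  Root 10: left subtree has 2 nodes {25, 20}, right has 3 {36, 37, 26}.
    Root 20: left subtree has 1 node {25}, right has 0 { }.
    Root 26: left subtree has 2 nodes {36, 37}, right has 0 { }.
      Root 36: left subtree has 0 nodes { }, right has 1 {37}.

27, 16, 31, 4, 5, 21, 17, 10, 20, 25, 26, 36, 37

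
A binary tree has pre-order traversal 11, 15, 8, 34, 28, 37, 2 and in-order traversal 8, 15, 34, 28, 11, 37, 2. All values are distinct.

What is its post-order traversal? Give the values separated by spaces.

The first element of pre-order is the root; it splits in-order into left and right subtrees.
Root 11: left subtree has 4 nodes {8, 15, 34, 28}, right has 2 {37, 2}.
  Root 15: left subtree has 1 node {8}, right has 2 {34, 28}.
    Root 34: left subtree has 0 nodes { }, right has 1 {28}.
  Root 37: left subtree has 0 nodes { }, right has 1 {2}.

8 28 34 15 2 37 11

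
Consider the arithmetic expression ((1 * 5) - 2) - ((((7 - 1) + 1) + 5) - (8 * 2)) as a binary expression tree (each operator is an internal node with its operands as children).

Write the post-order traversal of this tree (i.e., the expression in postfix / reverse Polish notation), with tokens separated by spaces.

1 5 * 2 - 7 1 - 1 + 5 + 8 2 * - -

Post-order on an expression tree gives postfix notation: for each operator, emit left operand, right operand, then the operator.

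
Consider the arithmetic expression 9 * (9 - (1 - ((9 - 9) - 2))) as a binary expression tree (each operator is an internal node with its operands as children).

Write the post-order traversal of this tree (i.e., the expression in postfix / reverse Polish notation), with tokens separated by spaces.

9 9 1 9 9 - 2 - - - *

Post-order on an expression tree gives postfix notation: for each operator, emit left operand, right operand, then the operator.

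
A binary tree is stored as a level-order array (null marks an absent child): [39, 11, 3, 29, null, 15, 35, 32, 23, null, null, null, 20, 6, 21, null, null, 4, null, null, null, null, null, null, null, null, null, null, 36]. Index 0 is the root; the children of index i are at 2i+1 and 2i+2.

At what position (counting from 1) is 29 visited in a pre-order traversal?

Pre-order visits the node, then its left subtree, then its right subtree.
Visit 39.
At 39: go left to 11.
  Visit 11.
  At 11: go left to 29.
    Visit 29.
    At 29: go left to 32.
      32 is a leaf — visit 32.
    At 29: go right to 23.
      Visit 23.
      At 23: go left to 4.
        4 is a leaf — visit 4.
      At 23: no right child.
  At 11: no right child.
At 39: go right to 3.
  Visit 3.
  At 3: go left to 15.
    Visit 15.
    At 15: no left child.
    At 15: go right to 20.
      20 is a leaf — visit 20.
  At 3: go right to 35.
    Visit 35.
    At 35: go left to 6.
      Visit 6.
      At 6: no left child.
      At 6: go right to 36.
        36 is a leaf — visit 36.
    At 35: go right to 21.
      21 is a leaf — visit 21.
Full pre-order sequence: 39, 11, 29, 32, 23, 4, 3, 15, 20, 35, 6, 36, 21.

3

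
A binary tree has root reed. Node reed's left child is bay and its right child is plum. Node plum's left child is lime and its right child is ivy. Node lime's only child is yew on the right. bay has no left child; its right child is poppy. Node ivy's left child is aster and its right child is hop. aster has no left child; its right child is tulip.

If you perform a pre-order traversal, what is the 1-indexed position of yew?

Pre-order visits the node, then its left subtree, then its right subtree.
Visit reed.
At reed: go left to bay.
  Visit bay.
  At bay: no left child.
  At bay: go right to poppy.
    poppy is a leaf — visit poppy.
At reed: go right to plum.
  Visit plum.
  At plum: go left to lime.
    Visit lime.
    At lime: no left child.
    At lime: go right to yew.
      yew is a leaf — visit yew.
  At plum: go right to ivy.
    Visit ivy.
    At ivy: go left to aster.
      Visit aster.
      At aster: no left child.
      At aster: go right to tulip.
        tulip is a leaf — visit tulip.
    At ivy: go right to hop.
      hop is a leaf — visit hop.
Full pre-order sequence: reed, bay, poppy, plum, lime, yew, ivy, aster, tulip, hop.

6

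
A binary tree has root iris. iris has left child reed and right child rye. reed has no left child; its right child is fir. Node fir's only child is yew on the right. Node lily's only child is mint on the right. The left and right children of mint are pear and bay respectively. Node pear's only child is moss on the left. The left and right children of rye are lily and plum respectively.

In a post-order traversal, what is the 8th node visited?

Post-order visits the left subtree, then the right subtree, then the node.
At iris: go left to reed.
  At reed: no left child.
  At reed: go right to fir.
    At fir: no left child.
    At fir: go right to yew.
      yew is a leaf — visit yew.
    Visit fir.
  Visit reed.
At iris: go right to rye.
  At rye: go left to lily.
    At lily: no left child.
    At lily: go right to mint.
      At mint: go left to pear.
        At pear: go left to moss.
          moss is a leaf — visit moss.
        At pear: no right child.
        Visit pear.
      At mint: go right to bay.
        bay is a leaf — visit bay.
      Visit mint.
    Visit lily.
  At rye: go right to plum.
    plum is a leaf — visit plum.
  Visit rye.
Visit iris.
Full post-order sequence: yew, fir, reed, moss, pear, bay, mint, lily, plum, rye, iris.

lily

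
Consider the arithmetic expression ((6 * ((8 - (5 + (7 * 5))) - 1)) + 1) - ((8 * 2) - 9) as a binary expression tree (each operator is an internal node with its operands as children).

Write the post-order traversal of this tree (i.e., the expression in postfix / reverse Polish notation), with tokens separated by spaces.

Post-order on an expression tree gives postfix notation: for each operator, emit left operand, right operand, then the operator.

6 8 5 7 5 * + - 1 - * 1 + 8 2 * 9 - -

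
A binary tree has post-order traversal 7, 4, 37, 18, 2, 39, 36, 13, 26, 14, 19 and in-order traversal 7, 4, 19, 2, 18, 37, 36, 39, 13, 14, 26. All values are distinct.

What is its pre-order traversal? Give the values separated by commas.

19, 4, 7, 14, 13, 36, 2, 18, 37, 39, 26

The last element of post-order is the root; it splits in-order into left and right subtrees.
Root 19: left subtree has 2 nodes {7, 4}, right has 8 {2, 18, 37, 36, 39, 13, 14, 26}.
  Root 4: left subtree has 1 node {7}, right has 0 { }.
  Root 14: left subtree has 6 nodes {2, 18, 37, 36, 39, 13}, right has 1 {26}.
    Root 13: left subtree has 5 nodes {2, 18, 37, 36, 39}, right has 0 { }.
      Root 36: left subtree has 3 nodes {2, 18, 37}, right has 1 {39}.
        Root 2: left subtree has 0 nodes { }, right has 2 {18, 37}.
          Root 18: left subtree has 0 nodes { }, right has 1 {37}.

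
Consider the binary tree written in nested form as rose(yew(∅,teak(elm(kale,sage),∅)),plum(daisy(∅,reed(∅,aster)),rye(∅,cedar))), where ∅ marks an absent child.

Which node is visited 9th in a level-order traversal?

Level-order visits nodes level by level from the root, left to right within each level.
Level 0: rose
Level 1: yew, plum
Level 2: teak, daisy, rye
Level 3: elm, reed, cedar
Level 4: kale, sage, aster
Full level-order sequence: rose, yew, plum, teak, daisy, rye, elm, reed, cedar, kale, sage, aster.

cedar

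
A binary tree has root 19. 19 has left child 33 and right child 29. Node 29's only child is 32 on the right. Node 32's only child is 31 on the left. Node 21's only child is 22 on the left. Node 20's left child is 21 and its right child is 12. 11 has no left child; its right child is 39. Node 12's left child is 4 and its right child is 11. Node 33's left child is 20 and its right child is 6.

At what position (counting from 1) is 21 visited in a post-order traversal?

Post-order visits the left subtree, then the right subtree, then the node.
At 19: go left to 33.
  At 33: go left to 20.
    At 20: go left to 21.
      At 21: go left to 22.
        22 is a leaf — visit 22.
      At 21: no right child.
      Visit 21.
    At 20: go right to 12.
      At 12: go left to 4.
        4 is a leaf — visit 4.
      At 12: go right to 11.
        At 11: no left child.
        At 11: go right to 39.
          39 is a leaf — visit 39.
        Visit 11.
      Visit 12.
    Visit 20.
  At 33: go right to 6.
    6 is a leaf — visit 6.
  Visit 33.
At 19: go right to 29.
  At 29: no left child.
  At 29: go right to 32.
    At 32: go left to 31.
      31 is a leaf — visit 31.
    At 32: no right child.
    Visit 32.
  Visit 29.
Visit 19.
Full post-order sequence: 22, 21, 4, 39, 11, 12, 20, 6, 33, 31, 32, 29, 19.

2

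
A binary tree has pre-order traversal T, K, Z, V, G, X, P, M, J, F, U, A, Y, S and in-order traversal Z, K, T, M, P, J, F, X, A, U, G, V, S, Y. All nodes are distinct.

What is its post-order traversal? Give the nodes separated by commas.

The first element of pre-order is the root; it splits in-order into left and right subtrees.
Root T: left subtree has 2 nodes {Z, K}, right has 11 {M, P, J, F, X, A, U, G, V, S, Y}.
  Root K: left subtree has 1 node {Z}, right has 0 { }.
  Root V: left subtree has 8 nodes {M, P, J, F, X, A, U, G}, right has 2 {S, Y}.
    Root G: left subtree has 7 nodes {M, P, J, F, X, A, U}, right has 0 { }.
      Root X: left subtree has 4 nodes {M, P, J, F}, right has 2 {A, U}.
        Root P: left subtree has 1 node {M}, right has 2 {J, F}.
          Root J: left subtree has 0 nodes { }, right has 1 {F}.
        Root U: left subtree has 1 node {A}, right has 0 { }.
    Root Y: left subtree has 1 node {S}, right has 0 { }.

Z, K, M, F, J, P, A, U, X, G, S, Y, V, T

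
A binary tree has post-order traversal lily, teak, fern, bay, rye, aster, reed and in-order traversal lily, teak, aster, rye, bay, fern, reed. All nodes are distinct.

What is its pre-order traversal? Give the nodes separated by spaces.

The last element of post-order is the root; it splits in-order into left and right subtrees.
Root reed: left subtree has 6 nodes {lily, teak, aster, rye, bay, fern}, right has 0 { }.
  Root aster: left subtree has 2 nodes {lily, teak}, right has 3 {rye, bay, fern}.
    Root teak: left subtree has 1 node {lily}, right has 0 { }.
    Root rye: left subtree has 0 nodes { }, right has 2 {bay, fern}.
      Root bay: left subtree has 0 nodes { }, right has 1 {fern}.

reed aster teak lily rye bay fern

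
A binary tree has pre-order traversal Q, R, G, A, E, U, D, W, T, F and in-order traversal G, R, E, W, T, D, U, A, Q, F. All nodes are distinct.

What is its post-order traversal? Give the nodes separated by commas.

The first element of pre-order is the root; it splits in-order into left and right subtrees.
Root Q: left subtree has 8 nodes {G, R, E, W, T, D, U, A}, right has 1 {F}.
  Root R: left subtree has 1 node {G}, right has 6 {E, W, T, D, U, A}.
    Root A: left subtree has 5 nodes {E, W, T, D, U}, right has 0 { }.
      Root E: left subtree has 0 nodes { }, right has 4 {W, T, D, U}.
        Root U: left subtree has 3 nodes {W, T, D}, right has 0 { }.
          Root D: left subtree has 2 nodes {W, T}, right has 0 { }.
            Root W: left subtree has 0 nodes { }, right has 1 {T}.

G, T, W, D, U, E, A, R, F, Q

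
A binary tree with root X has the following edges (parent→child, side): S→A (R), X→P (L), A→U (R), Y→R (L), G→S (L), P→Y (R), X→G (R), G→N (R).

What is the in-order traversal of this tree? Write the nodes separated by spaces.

In-order visits the left subtree, then the node, then the right subtree.
At X: go left to P.
  At P: no left child.
  Visit P.
  At P: go right to Y.
    At Y: go left to R.
      R is a leaf — visit R.
    Visit Y.
    At Y: no right child.
Visit X.
At X: go right to G.
  At G: go left to S.
    At S: no left child.
    Visit S.
    At S: go right to A.
      At A: no left child.
      Visit A.
      At A: go right to U.
        U is a leaf — visit U.
  Visit G.
  At G: go right to N.
    N is a leaf — visit N.

P R Y X S A U G N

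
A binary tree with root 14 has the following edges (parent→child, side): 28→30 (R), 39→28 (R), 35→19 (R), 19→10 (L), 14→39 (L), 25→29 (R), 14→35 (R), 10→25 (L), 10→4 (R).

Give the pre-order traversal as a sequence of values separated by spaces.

Pre-order visits the node, then its left subtree, then its right subtree.
Visit 14.
At 14: go left to 39.
  Visit 39.
  At 39: no left child.
  At 39: go right to 28.
    Visit 28.
    At 28: no left child.
    At 28: go right to 30.
      30 is a leaf — visit 30.
At 14: go right to 35.
  Visit 35.
  At 35: no left child.
  At 35: go right to 19.
    Visit 19.
    At 19: go left to 10.
      Visit 10.
      At 10: go left to 25.
        Visit 25.
        At 25: no left child.
        At 25: go right to 29.
          29 is a leaf — visit 29.
      At 10: go right to 4.
        4 is a leaf — visit 4.
    At 19: no right child.

14 39 28 30 35 19 10 25 29 4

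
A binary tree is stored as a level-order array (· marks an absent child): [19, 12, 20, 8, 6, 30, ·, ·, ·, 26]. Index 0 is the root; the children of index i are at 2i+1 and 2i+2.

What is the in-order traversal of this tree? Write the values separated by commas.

In-order visits the left subtree, then the node, then the right subtree.
At 19: go left to 12.
  At 12: go left to 8.
    8 is a leaf — visit 8.
  Visit 12.
  At 12: go right to 6.
    At 6: go left to 26.
      26 is a leaf — visit 26.
    Visit 6.
    At 6: no right child.
Visit 19.
At 19: go right to 20.
  At 20: go left to 30.
    30 is a leaf — visit 30.
  Visit 20.
  At 20: no right child.

8, 12, 26, 6, 19, 30, 20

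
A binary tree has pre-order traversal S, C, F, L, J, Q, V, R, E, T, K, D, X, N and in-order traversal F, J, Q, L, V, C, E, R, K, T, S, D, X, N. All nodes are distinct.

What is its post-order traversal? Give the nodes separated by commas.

Q, J, V, L, F, E, K, T, R, C, N, X, D, S

The first element of pre-order is the root; it splits in-order into left and right subtrees.
Root S: left subtree has 10 nodes {F, J, Q, L, V, C, E, R, K, T}, right has 3 {D, X, N}.
  Root C: left subtree has 5 nodes {F, J, Q, L, V}, right has 4 {E, R, K, T}.
    Root F: left subtree has 0 nodes { }, right has 4 {J, Q, L, V}.
      Root L: left subtree has 2 nodes {J, Q}, right has 1 {V}.
        Root J: left subtree has 0 nodes { }, right has 1 {Q}.
    Root R: left subtree has 1 node {E}, right has 2 {K, T}.
      Root T: left subtree has 1 node {K}, right has 0 { }.
  Root D: left subtree has 0 nodes { }, right has 2 {X, N}.
    Root X: left subtree has 0 nodes { }, right has 1 {N}.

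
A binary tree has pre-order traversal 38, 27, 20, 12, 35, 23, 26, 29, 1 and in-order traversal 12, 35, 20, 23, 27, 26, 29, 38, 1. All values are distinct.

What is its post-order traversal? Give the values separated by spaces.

The first element of pre-order is the root; it splits in-order into left and right subtrees.
Root 38: left subtree has 7 nodes {12, 35, 20, 23, 27, 26, 29}, right has 1 {1}.
  Root 27: left subtree has 4 nodes {12, 35, 20, 23}, right has 2 {26, 29}.
    Root 20: left subtree has 2 nodes {12, 35}, right has 1 {23}.
      Root 12: left subtree has 0 nodes { }, right has 1 {35}.
    Root 26: left subtree has 0 nodes { }, right has 1 {29}.

35 12 23 20 29 26 27 1 38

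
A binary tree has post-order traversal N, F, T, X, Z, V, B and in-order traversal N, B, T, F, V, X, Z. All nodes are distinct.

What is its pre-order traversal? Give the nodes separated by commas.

B, N, V, T, F, Z, X

The last element of post-order is the root; it splits in-order into left and right subtrees.
Root B: left subtree has 1 node {N}, right has 5 {T, F, V, X, Z}.
  Root V: left subtree has 2 nodes {T, F}, right has 2 {X, Z}.
    Root T: left subtree has 0 nodes { }, right has 1 {F}.
    Root Z: left subtree has 1 node {X}, right has 0 { }.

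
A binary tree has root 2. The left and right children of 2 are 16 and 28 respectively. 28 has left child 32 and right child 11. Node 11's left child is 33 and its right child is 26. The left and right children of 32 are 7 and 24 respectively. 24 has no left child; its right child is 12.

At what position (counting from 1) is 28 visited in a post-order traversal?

Post-order visits the left subtree, then the right subtree, then the node.
At 2: go left to 16.
  16 is a leaf — visit 16.
At 2: go right to 28.
  At 28: go left to 32.
    At 32: go left to 7.
      7 is a leaf — visit 7.
    At 32: go right to 24.
      At 24: no left child.
      At 24: go right to 12.
        12 is a leaf — visit 12.
      Visit 24.
    Visit 32.
  At 28: go right to 11.
    At 11: go left to 33.
      33 is a leaf — visit 33.
    At 11: go right to 26.
      26 is a leaf — visit 26.
    Visit 11.
  Visit 28.
Visit 2.
Full post-order sequence: 16, 7, 12, 24, 32, 33, 26, 11, 28, 2.

9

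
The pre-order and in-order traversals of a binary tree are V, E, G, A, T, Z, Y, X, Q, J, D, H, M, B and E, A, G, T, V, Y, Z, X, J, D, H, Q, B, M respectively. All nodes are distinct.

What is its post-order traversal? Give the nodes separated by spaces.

A T G E Y H D J B M Q X Z V

The first element of pre-order is the root; it splits in-order into left and right subtrees.
Root V: left subtree has 4 nodes {E, A, G, T}, right has 9 {Y, Z, X, J, D, H, Q, B, M}.
  Root E: left subtree has 0 nodes { }, right has 3 {A, G, T}.
    Root G: left subtree has 1 node {A}, right has 1 {T}.
  Root Z: left subtree has 1 node {Y}, right has 7 {X, J, D, H, Q, B, M}.
    Root X: left subtree has 0 nodes { }, right has 6 {J, D, H, Q, B, M}.
      Root Q: left subtree has 3 nodes {J, D, H}, right has 2 {B, M}.
        Root J: left subtree has 0 nodes { }, right has 2 {D, H}.
          Root D: left subtree has 0 nodes { }, right has 1 {H}.
        Root M: left subtree has 1 node {B}, right has 0 { }.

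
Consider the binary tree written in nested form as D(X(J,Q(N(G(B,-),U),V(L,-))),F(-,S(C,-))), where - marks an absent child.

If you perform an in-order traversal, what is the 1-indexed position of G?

In-order visits the left subtree, then the node, then the right subtree.
At D: go left to X.
  At X: go left to J.
    J is a leaf — visit J.
  Visit X.
  At X: go right to Q.
    At Q: go left to N.
      At N: go left to G.
        At G: go left to B.
          B is a leaf — visit B.
        Visit G.
        At G: no right child.
      Visit N.
      At N: go right to U.
        U is a leaf — visit U.
    Visit Q.
    At Q: go right to V.
      At V: go left to L.
        L is a leaf — visit L.
      Visit V.
      At V: no right child.
Visit D.
At D: go right to F.
  At F: no left child.
  Visit F.
  At F: go right to S.
    At S: go left to C.
      C is a leaf — visit C.
    Visit S.
    At S: no right child.
Full in-order sequence: J, X, B, G, N, U, Q, L, V, D, F, C, S.

4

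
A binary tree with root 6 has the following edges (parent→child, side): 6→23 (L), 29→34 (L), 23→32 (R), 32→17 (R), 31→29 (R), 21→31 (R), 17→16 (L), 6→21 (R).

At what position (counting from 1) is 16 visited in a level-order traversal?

Level-order visits nodes level by level from the root, left to right within each level.
Level 0: 6
Level 1: 23, 21
Level 2: 32, 31
Level 3: 17, 29
Level 4: 16, 34
Full level-order sequence: 6, 23, 21, 32, 31, 17, 29, 16, 34.

8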